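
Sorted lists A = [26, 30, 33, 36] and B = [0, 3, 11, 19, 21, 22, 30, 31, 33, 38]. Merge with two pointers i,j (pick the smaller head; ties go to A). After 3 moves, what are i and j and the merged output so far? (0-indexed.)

[i=0,j=0] A[i]=26>B[j]=0 take 0 → j++
[i=0,j=1] A[i]=26>B[j]=3 take 3 → j++
[i=0,j=2] A[i]=26>B[j]=11 take 11 → j++

i=0, j=3, merged so far=[0, 3, 11]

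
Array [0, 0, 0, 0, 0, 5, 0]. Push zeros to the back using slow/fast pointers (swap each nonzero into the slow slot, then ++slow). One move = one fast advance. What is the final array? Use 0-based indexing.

[5, 0, 0, 0, 0, 0, 0]

slow=0 fast=0: a[fast]=0, fast++
slow=0 fast=1: a[fast]=0, fast++
slow=0 fast=2: a[fast]=0, fast++
slow=0 fast=3: a[fast]=0, fast++
slow=0 fast=4: a[fast]=0, fast++
slow=0 fast=5: a[fast]=5≠0 swap→a[0]=5, slow++,fast++
slow=1 fast=6: a[fast]=0, fast++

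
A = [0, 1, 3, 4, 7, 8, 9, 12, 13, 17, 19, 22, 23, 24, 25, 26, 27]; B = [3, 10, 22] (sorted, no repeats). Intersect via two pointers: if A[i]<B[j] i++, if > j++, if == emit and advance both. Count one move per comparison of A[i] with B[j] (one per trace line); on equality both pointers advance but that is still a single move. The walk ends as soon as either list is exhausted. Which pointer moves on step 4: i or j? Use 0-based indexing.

i

[i=0,j=0] 0<3 → i++
[i=1,j=0] 1<3 → i++
[i=2,j=0] 3==3 emit → i++,j++
[i=3,j=1] 4<10 → i++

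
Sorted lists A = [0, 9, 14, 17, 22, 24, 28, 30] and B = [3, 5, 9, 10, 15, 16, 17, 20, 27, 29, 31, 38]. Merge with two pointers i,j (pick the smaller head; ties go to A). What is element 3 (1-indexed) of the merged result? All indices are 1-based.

merged[3] = 5

i=1 j=1: A[i]=0<=B[j]=3 take 0, i++
i=2 j=1: A[i]=9>B[j]=3 take 3, j++
i=2 j=2: A[i]=9>B[j]=5 take 5, j++
i=2 j=3: A[i]=9<=B[j]=9 take 9, i++
i=3 j=3: A[i]=14>B[j]=9 take 9, j++
i=3 j=4: A[i]=14>B[j]=10 take 10, j++
i=3 j=5: A[i]=14<=B[j]=15 take 14, i++
i=4 j=5: A[i]=17>B[j]=15 take 15, j++
i=4 j=6: A[i]=17>B[j]=16 take 16, j++
i=4 j=7: A[i]=17<=B[j]=17 take 17, i++
i=5 j=7: A[i]=22>B[j]=17 take 17, j++
i=5 j=8: A[i]=22>B[j]=20 take 20, j++
i=5 j=9: A[i]=22<=B[j]=27 take 22, i++
i=6 j=9: A[i]=24<=B[j]=27 take 24, i++
i=7 j=9: A[i]=28>B[j]=27 take 27, j++
i=7 j=10: A[i]=28<=B[j]=29 take 28, i++
i=8 j=10: A[i]=30>B[j]=29 take 29, j++
i=8 j=11: A[i]=30<=B[j]=31 take 30, i++
i=9 j=11: A done, take B[j]=31, j++
i=9 j=12: A done, take B[j]=38, j++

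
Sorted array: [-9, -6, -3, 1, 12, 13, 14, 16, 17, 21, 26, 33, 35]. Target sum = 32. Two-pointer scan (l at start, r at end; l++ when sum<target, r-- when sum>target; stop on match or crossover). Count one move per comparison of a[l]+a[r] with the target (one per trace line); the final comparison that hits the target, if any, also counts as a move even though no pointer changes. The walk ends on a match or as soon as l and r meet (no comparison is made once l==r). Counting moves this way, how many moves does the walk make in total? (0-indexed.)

l=0 r=12: -9+35=26 <32, l++
l=1 r=12: -6+35=29 <32, l++
l=2 r=12: -3+35=32, found

3 moves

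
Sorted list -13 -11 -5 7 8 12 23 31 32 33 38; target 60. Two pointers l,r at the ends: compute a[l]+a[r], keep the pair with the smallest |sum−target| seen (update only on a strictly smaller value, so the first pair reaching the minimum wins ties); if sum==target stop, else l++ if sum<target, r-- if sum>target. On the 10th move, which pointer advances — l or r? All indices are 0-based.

r

l=0 r=10: -13+38=25 d=35 *, l++
l=1 r=10: -11+38=27 d=33 *, l++
l=2 r=10: -5+38=33 d=27 *, l++
l=3 r=10: 7+38=45 d=15 *, l++
l=4 r=10: 8+38=46 d=14 *, l++
l=5 r=10: 12+38=50 d=10 *, l++
l=6 r=10: 23+38=61 d=1 *, r--
l=6 r=9: 23+33=56 d=4, l++
l=7 r=9: 31+33=64 d=4, r--
l=7 r=8: 31+32=63 d=3, r--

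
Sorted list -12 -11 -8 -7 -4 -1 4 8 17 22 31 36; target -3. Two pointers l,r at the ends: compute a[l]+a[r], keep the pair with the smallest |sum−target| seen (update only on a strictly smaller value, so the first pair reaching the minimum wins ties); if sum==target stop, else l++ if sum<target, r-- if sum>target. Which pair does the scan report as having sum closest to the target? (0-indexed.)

pair (-11, 8) with sum -3 (|Δ|=0)

l=0 r=11: -12+36=24 d=27 *, r--
l=0 r=10: -12+31=19 d=22 *, r--
l=0 r=9: -12+22=10 d=13 *, r--
l=0 r=8: -12+17=5 d=8 *, r--
l=0 r=7: -12+8=-4 d=1 *, l++
l=1 r=7: -11+8=-3 d=0 *, stop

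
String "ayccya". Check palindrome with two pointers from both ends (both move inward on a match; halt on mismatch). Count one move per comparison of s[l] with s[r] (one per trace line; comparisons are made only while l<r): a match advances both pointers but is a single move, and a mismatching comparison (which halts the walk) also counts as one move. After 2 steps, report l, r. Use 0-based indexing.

l=2, r=3

[0,5] 'a'=='a' → l++,r--
[1,4] 'y'=='y' → l++,r--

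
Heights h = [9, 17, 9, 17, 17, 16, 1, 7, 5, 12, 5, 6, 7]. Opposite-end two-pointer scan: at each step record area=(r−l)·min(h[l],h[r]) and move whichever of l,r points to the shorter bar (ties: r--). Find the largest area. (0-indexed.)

l=0 r=12: min(9,7)*12=84 best=84 *, r--
l=0 r=11: min(9,6)*11=66 best=84, r--
l=0 r=10: min(9,5)*10=50 best=84, r--
l=0 r=9: min(9,12)*9=81 best=84, l++
l=1 r=9: min(17,12)*8=96 best=96 *, r--
l=1 r=8: min(17,5)*7=35 best=96, r--
l=1 r=7: min(17,7)*6=42 best=96, r--
l=1 r=6: min(17,1)*5=5 best=96, r--
l=1 r=5: min(17,16)*4=64 best=96, r--
l=1 r=4: min(17,17)*3=51 best=96, r--
l=1 r=3: min(17,17)*2=34 best=96, r--
l=1 r=2: min(17,9)*1=9 best=96, r--

max area = 96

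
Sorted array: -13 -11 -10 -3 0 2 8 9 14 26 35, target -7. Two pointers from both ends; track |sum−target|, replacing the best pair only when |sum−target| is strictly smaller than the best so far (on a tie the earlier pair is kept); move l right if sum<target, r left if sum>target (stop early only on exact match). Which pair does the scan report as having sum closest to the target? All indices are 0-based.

pair (-10, 2) with sum -8 (|Δ|=1)

[0,10] -13+35=22 d=29 * → r--
[0,9] -13+26=13 d=20 * → r--
[0,8] -13+14=1 d=8 * → r--
[0,7] -13+9=-4 d=3 * → r--
[0,6] -13+8=-5 d=2 * → r--
[0,5] -13+2=-11 d=4 → l++
[1,5] -11+2=-9 d=2 → l++
[2,5] -10+2=-8 d=1 * → l++
[3,5] -3+2=-1 d=6 → r--
[3,4] -3+0=-3 d=4 → r--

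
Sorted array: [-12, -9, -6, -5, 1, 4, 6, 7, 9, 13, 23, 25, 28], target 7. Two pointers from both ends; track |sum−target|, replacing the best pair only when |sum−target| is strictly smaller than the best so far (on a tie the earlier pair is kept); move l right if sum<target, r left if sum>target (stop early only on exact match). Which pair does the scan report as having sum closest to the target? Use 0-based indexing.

pair (-6, 13) with sum 7 (|Δ|=0)

l=0 r=12: -12+28=16 d=9 *, r--
l=0 r=11: -12+25=13 d=6 *, r--
l=0 r=10: -12+23=11 d=4 *, r--
l=0 r=9: -12+13=1 d=6, l++
l=1 r=9: -9+13=4 d=3 *, l++
l=2 r=9: -6+13=7 d=0 *, stop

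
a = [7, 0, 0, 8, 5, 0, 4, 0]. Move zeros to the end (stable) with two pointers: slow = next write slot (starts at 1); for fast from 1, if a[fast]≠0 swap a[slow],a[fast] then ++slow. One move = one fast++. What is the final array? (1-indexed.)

slow=1 fast=1: a[fast]=7≠0 swap→a[1]=7, slow++,fast++
slow=2 fast=2: a[fast]=0, fast++
slow=2 fast=3: a[fast]=0, fast++
slow=2 fast=4: a[fast]=8≠0 swap→a[2]=8, slow++,fast++
slow=3 fast=5: a[fast]=5≠0 swap→a[3]=5, slow++,fast++
slow=4 fast=6: a[fast]=0, fast++
slow=4 fast=7: a[fast]=4≠0 swap→a[4]=4, slow++,fast++
slow=5 fast=8: a[fast]=0, fast++

[7, 8, 5, 4, 0, 0, 0, 0]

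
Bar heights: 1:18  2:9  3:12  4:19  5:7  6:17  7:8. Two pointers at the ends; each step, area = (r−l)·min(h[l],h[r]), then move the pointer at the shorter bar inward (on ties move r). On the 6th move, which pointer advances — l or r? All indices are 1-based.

l

[1,7] min(18,8)*6=48 best=48 * → r--
[1,6] min(18,17)*5=85 best=85 * → r--
[1,5] min(18,7)*4=28 best=85 → r--
[1,4] min(18,19)*3=54 best=85 → l++
[2,4] min(9,19)*2=18 best=85 → l++
[3,4] min(12,19)*1=12 best=85 → l++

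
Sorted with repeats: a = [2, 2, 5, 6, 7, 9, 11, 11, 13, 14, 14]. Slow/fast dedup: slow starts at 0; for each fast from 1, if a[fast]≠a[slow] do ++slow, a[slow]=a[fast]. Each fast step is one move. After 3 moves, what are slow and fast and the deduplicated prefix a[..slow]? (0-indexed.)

slow=2, fast=4, prefix=[2, 5, 6]

(s=0,f=1) a[fast]=2=a[slow] dup → fast++
(s=0,f=2) a[fast]=5≠a[slow]=2 write a[1]=5 → slow++,fast++
(s=1,f=3) a[fast]=6≠a[slow]=5 write a[2]=6 → slow++,fast++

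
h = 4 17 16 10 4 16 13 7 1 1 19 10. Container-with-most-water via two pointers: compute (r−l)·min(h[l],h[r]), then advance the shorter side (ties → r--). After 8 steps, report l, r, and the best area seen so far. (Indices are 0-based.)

l=0 r=11: min(4,10)*11=44 best=44 *, l++
l=1 r=11: min(17,10)*10=100 best=100 *, r--
l=1 r=10: min(17,19)*9=153 best=153 *, l++
l=2 r=10: min(16,19)*8=128 best=153, l++
l=3 r=10: min(10,19)*7=70 best=153, l++
l=4 r=10: min(4,19)*6=24 best=153, l++
l=5 r=10: min(16,19)*5=80 best=153, l++
l=6 r=10: min(13,19)*4=52 best=153, l++

l=7, r=10, best area=153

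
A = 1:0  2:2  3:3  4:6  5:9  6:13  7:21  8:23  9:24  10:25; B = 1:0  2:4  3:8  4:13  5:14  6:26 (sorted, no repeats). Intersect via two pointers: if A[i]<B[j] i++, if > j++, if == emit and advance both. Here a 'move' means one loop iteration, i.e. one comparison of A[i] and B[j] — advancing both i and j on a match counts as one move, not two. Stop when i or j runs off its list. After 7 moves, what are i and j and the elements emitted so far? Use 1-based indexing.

i=1 j=1: 0==0 emit, i++,j++
i=2 j=2: 2<4, i++
i=3 j=2: 3<4, i++
i=4 j=2: 6>4, j++
i=4 j=3: 6<8, i++
i=5 j=3: 9>8, j++
i=5 j=4: 9<13, i++

i=6, j=4, emitted=[0]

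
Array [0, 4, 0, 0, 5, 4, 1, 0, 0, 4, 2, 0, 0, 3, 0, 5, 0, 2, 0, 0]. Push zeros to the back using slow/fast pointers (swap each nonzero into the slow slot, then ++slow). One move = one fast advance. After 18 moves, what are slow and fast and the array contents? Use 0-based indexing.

(s=0,f=0) a[fast]=0 → fast++
(s=0,f=1) a[fast]=4≠0 swap→a[0]=4 → slow++,fast++
(s=1,f=2) a[fast]=0 → fast++
(s=1,f=3) a[fast]=0 → fast++
(s=1,f=4) a[fast]=5≠0 swap→a[1]=5 → slow++,fast++
(s=2,f=5) a[fast]=4≠0 swap→a[2]=4 → slow++,fast++
(s=3,f=6) a[fast]=1≠0 swap→a[3]=1 → slow++,fast++
(s=4,f=7) a[fast]=0 → fast++
(s=4,f=8) a[fast]=0 → fast++
(s=4,f=9) a[fast]=4≠0 swap→a[4]=4 → slow++,fast++
(s=5,f=10) a[fast]=2≠0 swap→a[5]=2 → slow++,fast++
(s=6,f=11) a[fast]=0 → fast++
(s=6,f=12) a[fast]=0 → fast++
(s=6,f=13) a[fast]=3≠0 swap→a[6]=3 → slow++,fast++
(s=7,f=14) a[fast]=0 → fast++
(s=7,f=15) a[fast]=5≠0 swap→a[7]=5 → slow++,fast++
(s=8,f=16) a[fast]=0 → fast++
(s=8,f=17) a[fast]=2≠0 swap→a[8]=2 → slow++,fast++

slow=9, fast=18, a=[4, 5, 4, 1, 4, 2, 3, 5, 2, 0, 0, 0, 0, 0, 0, 0, 0, 0, 0, 0]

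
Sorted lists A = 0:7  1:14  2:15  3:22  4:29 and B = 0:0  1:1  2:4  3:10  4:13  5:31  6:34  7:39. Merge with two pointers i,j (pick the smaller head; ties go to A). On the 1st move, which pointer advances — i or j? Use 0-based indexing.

j

i=0 j=0: A[i]=7>B[j]=0 take 0, j++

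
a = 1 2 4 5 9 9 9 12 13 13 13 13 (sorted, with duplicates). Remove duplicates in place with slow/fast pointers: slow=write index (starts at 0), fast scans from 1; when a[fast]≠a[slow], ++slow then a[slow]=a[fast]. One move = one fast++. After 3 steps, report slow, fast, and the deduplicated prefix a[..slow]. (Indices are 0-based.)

(s=0,f=1) a[fast]=2≠a[slow]=1 write a[1]=2 → slow++,fast++
(s=1,f=2) a[fast]=4≠a[slow]=2 write a[2]=4 → slow++,fast++
(s=2,f=3) a[fast]=5≠a[slow]=4 write a[3]=5 → slow++,fast++

slow=3, fast=4, prefix=[1, 2, 4, 5]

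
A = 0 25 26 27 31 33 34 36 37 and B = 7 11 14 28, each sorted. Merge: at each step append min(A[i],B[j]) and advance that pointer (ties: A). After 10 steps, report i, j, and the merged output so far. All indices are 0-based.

i=6, j=4, merged so far=[0, 7, 11, 14, 25, 26, 27, 28, 31, 33]

i=0 j=0: A[i]=0<=B[j]=7 take 0, i++
i=1 j=0: A[i]=25>B[j]=7 take 7, j++
i=1 j=1: A[i]=25>B[j]=11 take 11, j++
i=1 j=2: A[i]=25>B[j]=14 take 14, j++
i=1 j=3: A[i]=25<=B[j]=28 take 25, i++
i=2 j=3: A[i]=26<=B[j]=28 take 26, i++
i=3 j=3: A[i]=27<=B[j]=28 take 27, i++
i=4 j=3: A[i]=31>B[j]=28 take 28, j++
i=4 j=4: B done, take A[i]=31, i++
i=5 j=4: B done, take A[i]=33, i++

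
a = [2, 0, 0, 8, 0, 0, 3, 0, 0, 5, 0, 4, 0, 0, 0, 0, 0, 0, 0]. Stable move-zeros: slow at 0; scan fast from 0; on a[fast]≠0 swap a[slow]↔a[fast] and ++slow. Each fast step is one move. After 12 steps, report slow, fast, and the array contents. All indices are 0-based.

slow=5, fast=12, a=[2, 8, 3, 5, 4, 0, 0, 0, 0, 0, 0, 0, 0, 0, 0, 0, 0, 0, 0]

(s=0,f=0) a[fast]=2≠0 swap→a[0]=2 → slow++,fast++
(s=1,f=1) a[fast]=0 → fast++
(s=1,f=2) a[fast]=0 → fast++
(s=1,f=3) a[fast]=8≠0 swap→a[1]=8 → slow++,fast++
(s=2,f=4) a[fast]=0 → fast++
(s=2,f=5) a[fast]=0 → fast++
(s=2,f=6) a[fast]=3≠0 swap→a[2]=3 → slow++,fast++
(s=3,f=7) a[fast]=0 → fast++
(s=3,f=8) a[fast]=0 → fast++
(s=3,f=9) a[fast]=5≠0 swap→a[3]=5 → slow++,fast++
(s=4,f=10) a[fast]=0 → fast++
(s=4,f=11) a[fast]=4≠0 swap→a[4]=4 → slow++,fast++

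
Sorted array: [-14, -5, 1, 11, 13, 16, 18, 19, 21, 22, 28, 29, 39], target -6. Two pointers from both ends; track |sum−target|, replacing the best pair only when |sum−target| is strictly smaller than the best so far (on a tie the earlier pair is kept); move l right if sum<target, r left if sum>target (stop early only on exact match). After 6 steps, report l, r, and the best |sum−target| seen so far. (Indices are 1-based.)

[1,13] -14+39=25 d=31 * → r--
[1,12] -14+29=15 d=21 * → r--
[1,11] -14+28=14 d=20 * → r--
[1,10] -14+22=8 d=14 * → r--
[1,9] -14+21=7 d=13 * → r--
[1,8] -14+19=5 d=11 * → r--

l=1, r=7, best |Δ|=11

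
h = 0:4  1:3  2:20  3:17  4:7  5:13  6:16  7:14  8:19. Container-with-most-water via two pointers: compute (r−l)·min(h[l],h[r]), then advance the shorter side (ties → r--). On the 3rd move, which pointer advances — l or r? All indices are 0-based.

[0,8] min(4,19)*8=32 best=32 * → l++
[1,8] min(3,19)*7=21 best=32 → l++
[2,8] min(20,19)*6=114 best=114 * → r--

r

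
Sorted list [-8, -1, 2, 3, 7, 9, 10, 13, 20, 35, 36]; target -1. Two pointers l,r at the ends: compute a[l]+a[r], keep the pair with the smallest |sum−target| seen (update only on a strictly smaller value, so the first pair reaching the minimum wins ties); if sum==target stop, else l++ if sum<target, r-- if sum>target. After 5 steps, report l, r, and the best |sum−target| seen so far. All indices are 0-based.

l=0 r=10: -8+36=28 d=29 *, r--
l=0 r=9: -8+35=27 d=28 *, r--
l=0 r=8: -8+20=12 d=13 *, r--
l=0 r=7: -8+13=5 d=6 *, r--
l=0 r=6: -8+10=2 d=3 *, r--

l=0, r=5, best |Δ|=3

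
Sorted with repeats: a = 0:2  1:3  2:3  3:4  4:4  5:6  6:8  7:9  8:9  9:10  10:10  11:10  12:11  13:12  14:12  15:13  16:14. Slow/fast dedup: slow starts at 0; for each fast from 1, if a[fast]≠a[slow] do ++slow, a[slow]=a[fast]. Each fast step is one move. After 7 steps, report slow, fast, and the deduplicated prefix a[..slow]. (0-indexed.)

slow=5, fast=8, prefix=[2, 3, 4, 6, 8, 9]

(s=0,f=1) a[fast]=3≠a[slow]=2 write a[1]=3 → slow++,fast++
(s=1,f=2) a[fast]=3=a[slow] dup → fast++
(s=1,f=3) a[fast]=4≠a[slow]=3 write a[2]=4 → slow++,fast++
(s=2,f=4) a[fast]=4=a[slow] dup → fast++
(s=2,f=5) a[fast]=6≠a[slow]=4 write a[3]=6 → slow++,fast++
(s=3,f=6) a[fast]=8≠a[slow]=6 write a[4]=8 → slow++,fast++
(s=4,f=7) a[fast]=9≠a[slow]=8 write a[5]=9 → slow++,fast++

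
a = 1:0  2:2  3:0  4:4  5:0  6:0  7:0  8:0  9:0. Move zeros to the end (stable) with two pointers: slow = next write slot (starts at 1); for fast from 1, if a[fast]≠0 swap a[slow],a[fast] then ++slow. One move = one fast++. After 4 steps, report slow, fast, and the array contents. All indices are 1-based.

(s=1,f=1) a[fast]=0 → fast++
(s=1,f=2) a[fast]=2≠0 swap→a[1]=2 → slow++,fast++
(s=2,f=3) a[fast]=0 → fast++
(s=2,f=4) a[fast]=4≠0 swap→a[2]=4 → slow++,fast++

slow=3, fast=5, a=[2, 4, 0, 0, 0, 0, 0, 0, 0]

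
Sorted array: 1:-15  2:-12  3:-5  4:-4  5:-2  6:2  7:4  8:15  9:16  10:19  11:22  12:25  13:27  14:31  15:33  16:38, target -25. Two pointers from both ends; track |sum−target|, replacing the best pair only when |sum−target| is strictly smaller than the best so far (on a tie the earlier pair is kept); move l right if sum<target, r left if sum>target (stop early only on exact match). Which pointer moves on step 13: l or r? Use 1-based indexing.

r

[1,16] -15+38=23 d=48 * → r--
[1,15] -15+33=18 d=43 * → r--
[1,14] -15+31=16 d=41 * → r--
[1,13] -15+27=12 d=37 * → r--
[1,12] -15+25=10 d=35 * → r--
[1,11] -15+22=7 d=32 * → r--
[1,10] -15+19=4 d=29 * → r--
[1,9] -15+16=1 d=26 * → r--
[1,8] -15+15=0 d=25 * → r--
[1,7] -15+4=-11 d=14 * → r--
[1,6] -15+2=-13 d=12 * → r--
[1,5] -15+-2=-17 d=8 * → r--
[1,4] -15+-4=-19 d=6 * → r--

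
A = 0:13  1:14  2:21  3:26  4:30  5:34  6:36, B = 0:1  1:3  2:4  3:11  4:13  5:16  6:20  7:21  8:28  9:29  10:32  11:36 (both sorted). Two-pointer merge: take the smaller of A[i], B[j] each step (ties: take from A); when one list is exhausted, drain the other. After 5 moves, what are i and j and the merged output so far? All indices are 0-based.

i=1, j=4, merged so far=[1, 3, 4, 11, 13]

[i=0,j=0] A[i]=13>B[j]=1 take 1 → j++
[i=0,j=1] A[i]=13>B[j]=3 take 3 → j++
[i=0,j=2] A[i]=13>B[j]=4 take 4 → j++
[i=0,j=3] A[i]=13>B[j]=11 take 11 → j++
[i=0,j=4] A[i]=13<=B[j]=13 take 13 → i++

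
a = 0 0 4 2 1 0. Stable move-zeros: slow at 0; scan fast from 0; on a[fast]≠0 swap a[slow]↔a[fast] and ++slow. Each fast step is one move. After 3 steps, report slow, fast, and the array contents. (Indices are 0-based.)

(s=0,f=0) a[fast]=0 → fast++
(s=0,f=1) a[fast]=0 → fast++
(s=0,f=2) a[fast]=4≠0 swap→a[0]=4 → slow++,fast++

slow=1, fast=3, a=[4, 0, 0, 2, 1, 0]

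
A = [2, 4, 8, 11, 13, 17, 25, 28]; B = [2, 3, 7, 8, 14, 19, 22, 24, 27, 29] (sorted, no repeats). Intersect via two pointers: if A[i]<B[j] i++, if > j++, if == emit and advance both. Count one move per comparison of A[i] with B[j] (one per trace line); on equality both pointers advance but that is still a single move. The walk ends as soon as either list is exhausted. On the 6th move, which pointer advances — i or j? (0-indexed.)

[i=0,j=0] 2==2 emit → i++,j++
[i=1,j=1] 4>3 → j++
[i=1,j=2] 4<7 → i++
[i=2,j=2] 8>7 → j++
[i=2,j=3] 8==8 emit → i++,j++
[i=3,j=4] 11<14 → i++

i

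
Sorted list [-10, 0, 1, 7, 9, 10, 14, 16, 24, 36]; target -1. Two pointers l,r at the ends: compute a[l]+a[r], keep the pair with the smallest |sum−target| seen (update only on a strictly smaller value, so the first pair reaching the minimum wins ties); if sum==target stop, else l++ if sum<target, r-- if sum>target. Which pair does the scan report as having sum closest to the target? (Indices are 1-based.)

pair (-10, 9) with sum -1 (|Δ|=0)

[1,10] -10+36=26 d=27 * → r--
[1,9] -10+24=14 d=15 * → r--
[1,8] -10+16=6 d=7 * → r--
[1,7] -10+14=4 d=5 * → r--
[1,6] -10+10=0 d=1 * → r--
[1,5] -10+9=-1 d=0 * → stop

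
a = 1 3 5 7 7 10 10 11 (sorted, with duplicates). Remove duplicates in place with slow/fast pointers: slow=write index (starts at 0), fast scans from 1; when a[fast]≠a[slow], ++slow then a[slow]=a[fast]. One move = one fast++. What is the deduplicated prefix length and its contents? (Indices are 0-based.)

length 6; prefix = [1, 3, 5, 7, 10, 11]

(s=0,f=1) a[fast]=3≠a[slow]=1 write a[1]=3 → slow++,fast++
(s=1,f=2) a[fast]=5≠a[slow]=3 write a[2]=5 → slow++,fast++
(s=2,f=3) a[fast]=7≠a[slow]=5 write a[3]=7 → slow++,fast++
(s=3,f=4) a[fast]=7=a[slow] dup → fast++
(s=3,f=5) a[fast]=10≠a[slow]=7 write a[4]=10 → slow++,fast++
(s=4,f=6) a[fast]=10=a[slow] dup → fast++
(s=4,f=7) a[fast]=11≠a[slow]=10 write a[5]=11 → slow++,fast++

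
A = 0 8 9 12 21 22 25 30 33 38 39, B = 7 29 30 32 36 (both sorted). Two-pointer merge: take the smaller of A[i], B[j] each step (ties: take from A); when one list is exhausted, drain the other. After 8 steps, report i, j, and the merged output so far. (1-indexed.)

i=8, j=2, merged so far=[0, 7, 8, 9, 12, 21, 22, 25]

i=1 j=1: A[i]=0<=B[j]=7 take 0, i++
i=2 j=1: A[i]=8>B[j]=7 take 7, j++
i=2 j=2: A[i]=8<=B[j]=29 take 8, i++
i=3 j=2: A[i]=9<=B[j]=29 take 9, i++
i=4 j=2: A[i]=12<=B[j]=29 take 12, i++
i=5 j=2: A[i]=21<=B[j]=29 take 21, i++
i=6 j=2: A[i]=22<=B[j]=29 take 22, i++
i=7 j=2: A[i]=25<=B[j]=29 take 25, i++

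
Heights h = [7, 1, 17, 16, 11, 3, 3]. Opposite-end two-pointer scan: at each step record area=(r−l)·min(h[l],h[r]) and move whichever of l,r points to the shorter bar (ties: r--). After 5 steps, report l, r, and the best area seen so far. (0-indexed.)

l=0 r=6: min(7,3)*6=18 best=18 *, r--
l=0 r=5: min(7,3)*5=15 best=18, r--
l=0 r=4: min(7,11)*4=28 best=28 *, l++
l=1 r=4: min(1,11)*3=3 best=28, l++
l=2 r=4: min(17,11)*2=22 best=28, r--

l=2, r=3, best area=28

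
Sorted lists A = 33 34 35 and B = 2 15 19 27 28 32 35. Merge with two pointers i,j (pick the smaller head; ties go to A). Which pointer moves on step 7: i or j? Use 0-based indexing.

i

[i=0,j=0] A[i]=33>B[j]=2 take 2 → j++
[i=0,j=1] A[i]=33>B[j]=15 take 15 → j++
[i=0,j=2] A[i]=33>B[j]=19 take 19 → j++
[i=0,j=3] A[i]=33>B[j]=27 take 27 → j++
[i=0,j=4] A[i]=33>B[j]=28 take 28 → j++
[i=0,j=5] A[i]=33>B[j]=32 take 32 → j++
[i=0,j=6] A[i]=33<=B[j]=35 take 33 → i++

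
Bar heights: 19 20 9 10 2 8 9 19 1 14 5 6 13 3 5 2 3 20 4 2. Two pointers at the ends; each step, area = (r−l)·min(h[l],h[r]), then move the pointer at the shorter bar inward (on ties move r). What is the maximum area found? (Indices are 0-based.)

max area = 323

[0,19] min(19,2)*19=38 best=38 * → r--
[0,18] min(19,4)*18=72 best=72 * → r--
[0,17] min(19,20)*17=323 best=323 * → l++
[1,17] min(20,20)*16=320 best=323 → r--
[1,16] min(20,3)*15=45 best=323 → r--
[1,15] min(20,2)*14=28 best=323 → r--
[1,14] min(20,5)*13=65 best=323 → r--
[1,13] min(20,3)*12=36 best=323 → r--
[1,12] min(20,13)*11=143 best=323 → r--
[1,11] min(20,6)*10=60 best=323 → r--
[1,10] min(20,5)*9=45 best=323 → r--
[1,9] min(20,14)*8=112 best=323 → r--
[1,8] min(20,1)*7=7 best=323 → r--
[1,7] min(20,19)*6=114 best=323 → r--
[1,6] min(20,9)*5=45 best=323 → r--
[1,5] min(20,8)*4=32 best=323 → r--
[1,4] min(20,2)*3=6 best=323 → r--
[1,3] min(20,10)*2=20 best=323 → r--
[1,2] min(20,9)*1=9 best=323 → r--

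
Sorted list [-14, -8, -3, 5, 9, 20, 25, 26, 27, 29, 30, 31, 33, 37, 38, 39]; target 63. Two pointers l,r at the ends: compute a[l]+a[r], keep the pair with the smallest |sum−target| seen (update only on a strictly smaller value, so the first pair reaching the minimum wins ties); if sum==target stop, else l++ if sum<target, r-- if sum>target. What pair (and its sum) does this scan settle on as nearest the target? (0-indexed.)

pair (25, 38) with sum 63 (|Δ|=0)

[0,15] -14+39=25 d=38 * → l++
[1,15] -8+39=31 d=32 * → l++
[2,15] -3+39=36 d=27 * → l++
[3,15] 5+39=44 d=19 * → l++
[4,15] 9+39=48 d=15 * → l++
[5,15] 20+39=59 d=4 * → l++
[6,15] 25+39=64 d=1 * → r--
[6,14] 25+38=63 d=0 * → stop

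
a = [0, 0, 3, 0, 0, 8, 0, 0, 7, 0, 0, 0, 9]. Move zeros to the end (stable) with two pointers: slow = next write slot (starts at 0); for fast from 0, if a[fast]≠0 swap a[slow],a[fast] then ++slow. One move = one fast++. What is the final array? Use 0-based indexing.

slow=0 fast=0: a[fast]=0, fast++
slow=0 fast=1: a[fast]=0, fast++
slow=0 fast=2: a[fast]=3≠0 swap→a[0]=3, slow++,fast++
slow=1 fast=3: a[fast]=0, fast++
slow=1 fast=4: a[fast]=0, fast++
slow=1 fast=5: a[fast]=8≠0 swap→a[1]=8, slow++,fast++
slow=2 fast=6: a[fast]=0, fast++
slow=2 fast=7: a[fast]=0, fast++
slow=2 fast=8: a[fast]=7≠0 swap→a[2]=7, slow++,fast++
slow=3 fast=9: a[fast]=0, fast++
slow=3 fast=10: a[fast]=0, fast++
slow=3 fast=11: a[fast]=0, fast++
slow=3 fast=12: a[fast]=9≠0 swap→a[3]=9, slow++,fast++

[3, 8, 7, 9, 0, 0, 0, 0, 0, 0, 0, 0, 0]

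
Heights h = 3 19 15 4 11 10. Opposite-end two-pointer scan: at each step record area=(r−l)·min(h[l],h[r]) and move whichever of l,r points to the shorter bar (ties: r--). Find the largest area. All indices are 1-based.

l=1 r=6: min(3,10)*5=15 best=15 *, l++
l=2 r=6: min(19,10)*4=40 best=40 *, r--
l=2 r=5: min(19,11)*3=33 best=40, r--
l=2 r=4: min(19,4)*2=8 best=40, r--
l=2 r=3: min(19,15)*1=15 best=40, r--

max area = 40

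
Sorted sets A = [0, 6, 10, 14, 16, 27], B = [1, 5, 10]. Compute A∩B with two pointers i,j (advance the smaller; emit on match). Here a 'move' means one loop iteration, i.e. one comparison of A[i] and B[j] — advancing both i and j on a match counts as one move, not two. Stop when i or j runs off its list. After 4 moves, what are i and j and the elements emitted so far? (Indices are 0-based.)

i=0 j=0: 0<1, i++
i=1 j=0: 6>1, j++
i=1 j=1: 6>5, j++
i=1 j=2: 6<10, i++

i=2, j=2, emitted=[]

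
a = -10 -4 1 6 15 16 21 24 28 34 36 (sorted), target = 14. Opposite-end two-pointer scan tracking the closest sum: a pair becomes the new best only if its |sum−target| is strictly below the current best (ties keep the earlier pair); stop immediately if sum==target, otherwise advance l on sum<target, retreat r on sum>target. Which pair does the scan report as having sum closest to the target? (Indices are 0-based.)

l=0 r=10: -10+36=26 d=12 *, r--
l=0 r=9: -10+34=24 d=10 *, r--
l=0 r=8: -10+28=18 d=4 *, r--
l=0 r=7: -10+24=14 d=0 *, stop

pair (-10, 24) with sum 14 (|Δ|=0)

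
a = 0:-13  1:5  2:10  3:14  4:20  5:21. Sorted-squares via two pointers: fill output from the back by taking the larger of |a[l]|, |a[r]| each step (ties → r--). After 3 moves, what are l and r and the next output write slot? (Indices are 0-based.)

l=0 r=5: |-13|<=|21| out[5]=441, r--
l=0 r=4: |-13|<=|20| out[4]=400, r--
l=0 r=3: |-13|<=|14| out[3]=196, r--

l=0, r=2, next write slot=2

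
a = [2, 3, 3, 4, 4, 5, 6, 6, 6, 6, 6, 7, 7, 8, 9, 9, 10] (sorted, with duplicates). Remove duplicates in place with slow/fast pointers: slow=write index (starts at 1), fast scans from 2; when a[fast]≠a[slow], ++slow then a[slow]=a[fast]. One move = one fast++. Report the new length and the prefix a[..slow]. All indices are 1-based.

length 9; prefix = [2, 3, 4, 5, 6, 7, 8, 9, 10]

slow=1 fast=2: a[fast]=3≠a[slow]=2 write a[2]=3, slow++,fast++
slow=2 fast=3: a[fast]=3=a[slow] dup, fast++
slow=2 fast=4: a[fast]=4≠a[slow]=3 write a[3]=4, slow++,fast++
slow=3 fast=5: a[fast]=4=a[slow] dup, fast++
slow=3 fast=6: a[fast]=5≠a[slow]=4 write a[4]=5, slow++,fast++
slow=4 fast=7: a[fast]=6≠a[slow]=5 write a[5]=6, slow++,fast++
slow=5 fast=8: a[fast]=6=a[slow] dup, fast++
slow=5 fast=9: a[fast]=6=a[slow] dup, fast++
slow=5 fast=10: a[fast]=6=a[slow] dup, fast++
slow=5 fast=11: a[fast]=6=a[slow] dup, fast++
slow=5 fast=12: a[fast]=7≠a[slow]=6 write a[6]=7, slow++,fast++
slow=6 fast=13: a[fast]=7=a[slow] dup, fast++
slow=6 fast=14: a[fast]=8≠a[slow]=7 write a[7]=8, slow++,fast++
slow=7 fast=15: a[fast]=9≠a[slow]=8 write a[8]=9, slow++,fast++
slow=8 fast=16: a[fast]=9=a[slow] dup, fast++
slow=8 fast=17: a[fast]=10≠a[slow]=9 write a[9]=10, slow++,fast++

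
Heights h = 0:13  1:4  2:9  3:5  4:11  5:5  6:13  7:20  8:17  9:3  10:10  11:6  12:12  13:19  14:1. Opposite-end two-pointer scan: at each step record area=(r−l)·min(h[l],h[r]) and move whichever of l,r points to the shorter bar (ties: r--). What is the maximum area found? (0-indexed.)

max area = 169

l=0 r=14: min(13,1)*14=14 best=14 *, r--
l=0 r=13: min(13,19)*13=169 best=169 *, l++
l=1 r=13: min(4,19)*12=48 best=169, l++
l=2 r=13: min(9,19)*11=99 best=169, l++
l=3 r=13: min(5,19)*10=50 best=169, l++
l=4 r=13: min(11,19)*9=99 best=169, l++
l=5 r=13: min(5,19)*8=40 best=169, l++
l=6 r=13: min(13,19)*7=91 best=169, l++
l=7 r=13: min(20,19)*6=114 best=169, r--
l=7 r=12: min(20,12)*5=60 best=169, r--
l=7 r=11: min(20,6)*4=24 best=169, r--
l=7 r=10: min(20,10)*3=30 best=169, r--
l=7 r=9: min(20,3)*2=6 best=169, r--
l=7 r=8: min(20,17)*1=17 best=169, r--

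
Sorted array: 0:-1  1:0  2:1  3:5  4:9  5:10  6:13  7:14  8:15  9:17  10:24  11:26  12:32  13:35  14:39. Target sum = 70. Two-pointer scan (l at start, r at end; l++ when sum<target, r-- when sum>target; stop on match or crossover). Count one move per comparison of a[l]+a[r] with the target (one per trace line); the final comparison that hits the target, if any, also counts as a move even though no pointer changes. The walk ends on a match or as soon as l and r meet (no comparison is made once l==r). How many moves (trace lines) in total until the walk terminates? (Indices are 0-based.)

l=0 r=14: -1+39=38 <70, l++
l=1 r=14: 0+39=39 <70, l++
l=2 r=14: 1+39=40 <70, l++
l=3 r=14: 5+39=44 <70, l++
l=4 r=14: 9+39=48 <70, l++
l=5 r=14: 10+39=49 <70, l++
l=6 r=14: 13+39=52 <70, l++
l=7 r=14: 14+39=53 <70, l++
l=8 r=14: 15+39=54 <70, l++
l=9 r=14: 17+39=56 <70, l++
l=10 r=14: 24+39=63 <70, l++
l=11 r=14: 26+39=65 <70, l++
l=12 r=14: 32+39=71 >70, r--
l=12 r=13: 32+35=67 <70, l++

14 moves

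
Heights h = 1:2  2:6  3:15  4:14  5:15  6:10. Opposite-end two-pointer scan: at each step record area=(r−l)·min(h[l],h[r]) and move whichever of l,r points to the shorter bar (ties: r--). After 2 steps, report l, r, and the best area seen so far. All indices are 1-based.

l=3, r=6, best area=24

[1,6] min(2,10)*5=10 best=10 * → l++
[2,6] min(6,10)*4=24 best=24 * → l++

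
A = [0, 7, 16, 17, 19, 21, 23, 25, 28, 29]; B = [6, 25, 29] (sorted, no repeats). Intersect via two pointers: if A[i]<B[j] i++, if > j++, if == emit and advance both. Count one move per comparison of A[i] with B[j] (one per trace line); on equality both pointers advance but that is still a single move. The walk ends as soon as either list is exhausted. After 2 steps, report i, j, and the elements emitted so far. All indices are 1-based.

i=2, j=2, emitted=[]

[i=1,j=1] 0<6 → i++
[i=2,j=1] 7>6 → j++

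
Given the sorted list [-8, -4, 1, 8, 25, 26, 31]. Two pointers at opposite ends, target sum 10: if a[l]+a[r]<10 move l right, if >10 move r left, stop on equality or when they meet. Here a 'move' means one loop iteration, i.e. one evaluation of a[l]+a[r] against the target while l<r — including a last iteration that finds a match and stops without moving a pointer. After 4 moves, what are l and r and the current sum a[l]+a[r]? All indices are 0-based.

l=0 r=6: -8+31=23 >10, r--
l=0 r=5: -8+26=18 >10, r--
l=0 r=4: -8+25=17 >10, r--
l=0 r=3: -8+8=0 <10, l++

l=1, r=3, sum=4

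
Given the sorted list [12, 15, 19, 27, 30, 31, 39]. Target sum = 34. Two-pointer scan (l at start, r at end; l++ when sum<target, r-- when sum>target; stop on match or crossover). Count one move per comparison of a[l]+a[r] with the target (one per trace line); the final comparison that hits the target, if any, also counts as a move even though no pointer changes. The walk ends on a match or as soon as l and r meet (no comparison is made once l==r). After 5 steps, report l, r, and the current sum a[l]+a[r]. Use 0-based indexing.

l=0 r=6: 12+39=51 >34, r--
l=0 r=5: 12+31=43 >34, r--
l=0 r=4: 12+30=42 >34, r--
l=0 r=3: 12+27=39 >34, r--
l=0 r=2: 12+19=31 <34, l++

l=1, r=2, sum=34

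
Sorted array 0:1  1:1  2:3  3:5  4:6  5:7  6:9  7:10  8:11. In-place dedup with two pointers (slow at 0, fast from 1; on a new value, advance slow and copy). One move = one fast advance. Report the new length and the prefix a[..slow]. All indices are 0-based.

(s=0,f=1) a[fast]=1=a[slow] dup → fast++
(s=0,f=2) a[fast]=3≠a[slow]=1 write a[1]=3 → slow++,fast++
(s=1,f=3) a[fast]=5≠a[slow]=3 write a[2]=5 → slow++,fast++
(s=2,f=4) a[fast]=6≠a[slow]=5 write a[3]=6 → slow++,fast++
(s=3,f=5) a[fast]=7≠a[slow]=6 write a[4]=7 → slow++,fast++
(s=4,f=6) a[fast]=9≠a[slow]=7 write a[5]=9 → slow++,fast++
(s=5,f=7) a[fast]=10≠a[slow]=9 write a[6]=10 → slow++,fast++
(s=6,f=8) a[fast]=11≠a[slow]=10 write a[7]=11 → slow++,fast++

length 8; prefix = [1, 3, 5, 6, 7, 9, 10, 11]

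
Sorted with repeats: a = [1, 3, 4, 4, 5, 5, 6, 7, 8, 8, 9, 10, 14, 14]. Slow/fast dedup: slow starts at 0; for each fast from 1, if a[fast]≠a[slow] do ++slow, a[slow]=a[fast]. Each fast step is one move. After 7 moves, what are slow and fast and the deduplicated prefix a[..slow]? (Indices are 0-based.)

slow=5, fast=8, prefix=[1, 3, 4, 5, 6, 7]

slow=0 fast=1: a[fast]=3≠a[slow]=1 write a[1]=3, slow++,fast++
slow=1 fast=2: a[fast]=4≠a[slow]=3 write a[2]=4, slow++,fast++
slow=2 fast=3: a[fast]=4=a[slow] dup, fast++
slow=2 fast=4: a[fast]=5≠a[slow]=4 write a[3]=5, slow++,fast++
slow=3 fast=5: a[fast]=5=a[slow] dup, fast++
slow=3 fast=6: a[fast]=6≠a[slow]=5 write a[4]=6, slow++,fast++
slow=4 fast=7: a[fast]=7≠a[slow]=6 write a[5]=7, slow++,fast++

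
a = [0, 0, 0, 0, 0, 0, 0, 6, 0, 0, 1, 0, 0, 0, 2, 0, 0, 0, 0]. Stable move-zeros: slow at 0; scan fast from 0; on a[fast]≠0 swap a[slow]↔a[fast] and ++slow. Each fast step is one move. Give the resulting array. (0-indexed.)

[6, 1, 2, 0, 0, 0, 0, 0, 0, 0, 0, 0, 0, 0, 0, 0, 0, 0, 0]

slow=0 fast=0: a[fast]=0, fast++
slow=0 fast=1: a[fast]=0, fast++
slow=0 fast=2: a[fast]=0, fast++
slow=0 fast=3: a[fast]=0, fast++
slow=0 fast=4: a[fast]=0, fast++
slow=0 fast=5: a[fast]=0, fast++
slow=0 fast=6: a[fast]=0, fast++
slow=0 fast=7: a[fast]=6≠0 swap→a[0]=6, slow++,fast++
slow=1 fast=8: a[fast]=0, fast++
slow=1 fast=9: a[fast]=0, fast++
slow=1 fast=10: a[fast]=1≠0 swap→a[1]=1, slow++,fast++
slow=2 fast=11: a[fast]=0, fast++
slow=2 fast=12: a[fast]=0, fast++
slow=2 fast=13: a[fast]=0, fast++
slow=2 fast=14: a[fast]=2≠0 swap→a[2]=2, slow++,fast++
slow=3 fast=15: a[fast]=0, fast++
slow=3 fast=16: a[fast]=0, fast++
slow=3 fast=17: a[fast]=0, fast++
slow=3 fast=18: a[fast]=0, fast++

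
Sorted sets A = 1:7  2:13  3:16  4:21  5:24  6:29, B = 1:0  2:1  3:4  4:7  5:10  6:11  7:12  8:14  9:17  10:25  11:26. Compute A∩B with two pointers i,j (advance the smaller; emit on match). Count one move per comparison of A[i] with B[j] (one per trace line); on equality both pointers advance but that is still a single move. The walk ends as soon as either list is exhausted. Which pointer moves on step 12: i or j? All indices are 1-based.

i

[i=1,j=1] 7>0 → j++
[i=1,j=2] 7>1 → j++
[i=1,j=3] 7>4 → j++
[i=1,j=4] 7==7 emit → i++,j++
[i=2,j=5] 13>10 → j++
[i=2,j=6] 13>11 → j++
[i=2,j=7] 13>12 → j++
[i=2,j=8] 13<14 → i++
[i=3,j=8] 16>14 → j++
[i=3,j=9] 16<17 → i++
[i=4,j=9] 21>17 → j++
[i=4,j=10] 21<25 → i++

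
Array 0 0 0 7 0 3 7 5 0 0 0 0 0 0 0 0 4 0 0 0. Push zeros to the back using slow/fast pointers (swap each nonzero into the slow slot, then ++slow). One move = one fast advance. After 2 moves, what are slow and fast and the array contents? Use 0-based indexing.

slow=0, fast=2, a=[0, 0, 0, 7, 0, 3, 7, 5, 0, 0, 0, 0, 0, 0, 0, 0, 4, 0, 0, 0]

(s=0,f=0) a[fast]=0 → fast++
(s=0,f=1) a[fast]=0 → fast++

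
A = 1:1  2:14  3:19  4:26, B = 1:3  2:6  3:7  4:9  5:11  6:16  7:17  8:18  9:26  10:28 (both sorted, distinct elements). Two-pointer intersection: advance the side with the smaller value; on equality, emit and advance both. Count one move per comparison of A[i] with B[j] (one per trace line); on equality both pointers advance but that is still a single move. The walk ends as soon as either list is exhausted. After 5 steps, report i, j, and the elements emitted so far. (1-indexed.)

i=2, j=5, emitted=[]

[i=1,j=1] 1<3 → i++
[i=2,j=1] 14>3 → j++
[i=2,j=2] 14>6 → j++
[i=2,j=3] 14>7 → j++
[i=2,j=4] 14>9 → j++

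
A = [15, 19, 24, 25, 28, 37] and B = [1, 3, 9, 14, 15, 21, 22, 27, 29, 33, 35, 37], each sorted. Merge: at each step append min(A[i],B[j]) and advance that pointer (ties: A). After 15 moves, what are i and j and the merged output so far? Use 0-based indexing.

[i=0,j=0] A[i]=15>B[j]=1 take 1 → j++
[i=0,j=1] A[i]=15>B[j]=3 take 3 → j++
[i=0,j=2] A[i]=15>B[j]=9 take 9 → j++
[i=0,j=3] A[i]=15>B[j]=14 take 14 → j++
[i=0,j=4] A[i]=15<=B[j]=15 take 15 → i++
[i=1,j=4] A[i]=19>B[j]=15 take 15 → j++
[i=1,j=5] A[i]=19<=B[j]=21 take 19 → i++
[i=2,j=5] A[i]=24>B[j]=21 take 21 → j++
[i=2,j=6] A[i]=24>B[j]=22 take 22 → j++
[i=2,j=7] A[i]=24<=B[j]=27 take 24 → i++
[i=3,j=7] A[i]=25<=B[j]=27 take 25 → i++
[i=4,j=7] A[i]=28>B[j]=27 take 27 → j++
[i=4,j=8] A[i]=28<=B[j]=29 take 28 → i++
[i=5,j=8] A[i]=37>B[j]=29 take 29 → j++
[i=5,j=9] A[i]=37>B[j]=33 take 33 → j++

i=5, j=10, merged so far=[1, 3, 9, 14, 15, 15, 19, 21, 22, 24, 25, 27, 28, 29, 33]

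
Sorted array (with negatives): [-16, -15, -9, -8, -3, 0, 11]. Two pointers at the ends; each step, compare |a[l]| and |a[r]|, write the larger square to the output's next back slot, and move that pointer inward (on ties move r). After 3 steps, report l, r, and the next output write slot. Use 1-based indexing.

l=3, r=6, next write slot=4

l=1 r=7: |-16|>|11| out[7]=256, l++
l=2 r=7: |-15|>|11| out[6]=225, l++
l=3 r=7: |-9|<=|11| out[5]=121, r--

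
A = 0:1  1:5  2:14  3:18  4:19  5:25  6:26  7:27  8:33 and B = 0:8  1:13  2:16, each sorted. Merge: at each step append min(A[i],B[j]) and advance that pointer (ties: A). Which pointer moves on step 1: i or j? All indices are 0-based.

i

[i=0,j=0] A[i]=1<=B[j]=8 take 1 → i++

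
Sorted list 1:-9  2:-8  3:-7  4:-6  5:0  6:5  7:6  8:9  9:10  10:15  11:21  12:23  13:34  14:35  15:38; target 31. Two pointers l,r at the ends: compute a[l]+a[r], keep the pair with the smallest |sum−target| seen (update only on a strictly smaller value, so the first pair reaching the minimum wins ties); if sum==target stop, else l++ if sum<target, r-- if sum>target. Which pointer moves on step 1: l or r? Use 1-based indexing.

l=1 r=15: -9+38=29 d=2 *, l++

l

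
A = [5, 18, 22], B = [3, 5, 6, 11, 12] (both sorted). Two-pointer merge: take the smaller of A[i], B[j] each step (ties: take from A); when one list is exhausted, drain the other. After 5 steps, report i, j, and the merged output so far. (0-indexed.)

i=0 j=0: A[i]=5>B[j]=3 take 3, j++
i=0 j=1: A[i]=5<=B[j]=5 take 5, i++
i=1 j=1: A[i]=18>B[j]=5 take 5, j++
i=1 j=2: A[i]=18>B[j]=6 take 6, j++
i=1 j=3: A[i]=18>B[j]=11 take 11, j++

i=1, j=4, merged so far=[3, 5, 5, 6, 11]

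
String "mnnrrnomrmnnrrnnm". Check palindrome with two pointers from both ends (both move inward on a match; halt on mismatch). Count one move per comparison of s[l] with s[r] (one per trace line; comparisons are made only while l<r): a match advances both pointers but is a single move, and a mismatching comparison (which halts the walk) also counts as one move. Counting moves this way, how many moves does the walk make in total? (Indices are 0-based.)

l=0 r=16: 'm'=='m', l++,r--
l=1 r=15: 'n'=='n', l++,r--
l=2 r=14: 'n'=='n', l++,r--
l=3 r=13: 'r'=='r', l++,r--
l=4 r=12: 'r'=='r', l++,r--
l=5 r=11: 'n'=='n', l++,r--
l=6 r=10: 'o'!='n', stop

7 moves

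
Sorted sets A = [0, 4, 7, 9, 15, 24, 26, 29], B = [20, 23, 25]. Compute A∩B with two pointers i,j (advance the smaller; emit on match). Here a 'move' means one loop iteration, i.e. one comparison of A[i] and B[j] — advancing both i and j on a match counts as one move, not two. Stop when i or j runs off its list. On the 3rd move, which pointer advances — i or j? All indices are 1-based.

i

[i=1,j=1] 0<20 → i++
[i=2,j=1] 4<20 → i++
[i=3,j=1] 7<20 → i++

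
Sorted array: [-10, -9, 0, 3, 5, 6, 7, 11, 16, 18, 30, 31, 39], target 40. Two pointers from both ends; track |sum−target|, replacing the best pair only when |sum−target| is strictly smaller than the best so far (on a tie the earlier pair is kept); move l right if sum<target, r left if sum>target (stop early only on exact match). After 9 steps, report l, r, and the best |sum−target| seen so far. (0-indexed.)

l=0 r=12: -10+39=29 d=11 *, l++
l=1 r=12: -9+39=30 d=10 *, l++
l=2 r=12: 0+39=39 d=1 *, l++
l=3 r=12: 3+39=42 d=2, r--
l=3 r=11: 3+31=34 d=6, l++
l=4 r=11: 5+31=36 d=4, l++
l=5 r=11: 6+31=37 d=3, l++
l=6 r=11: 7+31=38 d=2, l++
l=7 r=11: 11+31=42 d=2, r--

l=7, r=10, best |Δ|=1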